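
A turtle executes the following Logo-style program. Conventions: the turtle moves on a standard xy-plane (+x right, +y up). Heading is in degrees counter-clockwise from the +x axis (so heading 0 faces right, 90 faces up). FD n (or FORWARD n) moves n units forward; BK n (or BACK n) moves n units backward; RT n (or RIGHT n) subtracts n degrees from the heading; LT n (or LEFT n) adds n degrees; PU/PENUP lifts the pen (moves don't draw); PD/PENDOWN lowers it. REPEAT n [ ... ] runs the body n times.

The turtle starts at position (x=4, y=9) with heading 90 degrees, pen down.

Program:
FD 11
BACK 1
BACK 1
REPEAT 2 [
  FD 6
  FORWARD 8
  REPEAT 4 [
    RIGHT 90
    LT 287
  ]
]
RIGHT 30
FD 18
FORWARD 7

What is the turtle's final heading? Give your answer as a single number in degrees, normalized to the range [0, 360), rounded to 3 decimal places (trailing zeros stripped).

Executing turtle program step by step:
Start: pos=(4,9), heading=90, pen down
FD 11: (4,9) -> (4,20) [heading=90, draw]
BK 1: (4,20) -> (4,19) [heading=90, draw]
BK 1: (4,19) -> (4,18) [heading=90, draw]
REPEAT 2 [
  -- iteration 1/2 --
  FD 6: (4,18) -> (4,24) [heading=90, draw]
  FD 8: (4,24) -> (4,32) [heading=90, draw]
  REPEAT 4 [
    -- iteration 1/4 --
    RT 90: heading 90 -> 0
    LT 287: heading 0 -> 287
    -- iteration 2/4 --
    RT 90: heading 287 -> 197
    LT 287: heading 197 -> 124
    -- iteration 3/4 --
    RT 90: heading 124 -> 34
    LT 287: heading 34 -> 321
    -- iteration 4/4 --
    RT 90: heading 321 -> 231
    LT 287: heading 231 -> 158
  ]
  -- iteration 2/2 --
  FD 6: (4,32) -> (-1.563,34.248) [heading=158, draw]
  FD 8: (-1.563,34.248) -> (-8.981,37.244) [heading=158, draw]
  REPEAT 4 [
    -- iteration 1/4 --
    RT 90: heading 158 -> 68
    LT 287: heading 68 -> 355
    -- iteration 2/4 --
    RT 90: heading 355 -> 265
    LT 287: heading 265 -> 192
    -- iteration 3/4 --
    RT 90: heading 192 -> 102
    LT 287: heading 102 -> 29
    -- iteration 4/4 --
    RT 90: heading 29 -> 299
    LT 287: heading 299 -> 226
  ]
]
RT 30: heading 226 -> 196
FD 18: (-8.981,37.244) -> (-26.283,32.283) [heading=196, draw]
FD 7: (-26.283,32.283) -> (-33.012,30.354) [heading=196, draw]
Final: pos=(-33.012,30.354), heading=196, 9 segment(s) drawn

Answer: 196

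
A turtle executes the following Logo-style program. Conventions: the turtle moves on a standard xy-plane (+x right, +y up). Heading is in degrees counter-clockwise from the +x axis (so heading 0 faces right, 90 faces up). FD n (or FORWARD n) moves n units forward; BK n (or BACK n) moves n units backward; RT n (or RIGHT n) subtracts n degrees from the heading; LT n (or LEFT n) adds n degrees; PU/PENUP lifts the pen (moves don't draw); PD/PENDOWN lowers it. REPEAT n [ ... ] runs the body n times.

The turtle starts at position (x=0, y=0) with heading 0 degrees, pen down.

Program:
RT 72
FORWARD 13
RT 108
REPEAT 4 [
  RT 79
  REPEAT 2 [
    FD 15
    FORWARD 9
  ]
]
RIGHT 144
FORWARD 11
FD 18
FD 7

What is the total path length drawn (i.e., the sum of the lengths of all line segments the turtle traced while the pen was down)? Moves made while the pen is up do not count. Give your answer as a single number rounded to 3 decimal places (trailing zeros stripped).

Executing turtle program step by step:
Start: pos=(0,0), heading=0, pen down
RT 72: heading 0 -> 288
FD 13: (0,0) -> (4.017,-12.364) [heading=288, draw]
RT 108: heading 288 -> 180
REPEAT 4 [
  -- iteration 1/4 --
  RT 79: heading 180 -> 101
  REPEAT 2 [
    -- iteration 1/2 --
    FD 15: (4.017,-12.364) -> (1.155,2.361) [heading=101, draw]
    FD 9: (1.155,2.361) -> (-0.562,11.195) [heading=101, draw]
    -- iteration 2/2 --
    FD 15: (-0.562,11.195) -> (-3.424,25.92) [heading=101, draw]
    FD 9: (-3.424,25.92) -> (-5.142,34.754) [heading=101, draw]
  ]
  -- iteration 2/4 --
  RT 79: heading 101 -> 22
  REPEAT 2 [
    -- iteration 1/2 --
    FD 15: (-5.142,34.754) -> (8.766,40.373) [heading=22, draw]
    FD 9: (8.766,40.373) -> (17.111,43.745) [heading=22, draw]
    -- iteration 2/2 --
    FD 15: (17.111,43.745) -> (31.019,49.364) [heading=22, draw]
    FD 9: (31.019,49.364) -> (39.363,52.735) [heading=22, draw]
  ]
  -- iteration 3/4 --
  RT 79: heading 22 -> 303
  REPEAT 2 [
    -- iteration 1/2 --
    FD 15: (39.363,52.735) -> (47.533,40.155) [heading=303, draw]
    FD 9: (47.533,40.155) -> (52.435,32.607) [heading=303, draw]
    -- iteration 2/2 --
    FD 15: (52.435,32.607) -> (60.604,20.027) [heading=303, draw]
    FD 9: (60.604,20.027) -> (65.506,12.479) [heading=303, draw]
  ]
  -- iteration 4/4 --
  RT 79: heading 303 -> 224
  REPEAT 2 [
    -- iteration 1/2 --
    FD 15: (65.506,12.479) -> (54.716,2.059) [heading=224, draw]
    FD 9: (54.716,2.059) -> (48.242,-4.193) [heading=224, draw]
    -- iteration 2/2 --
    FD 15: (48.242,-4.193) -> (37.452,-14.612) [heading=224, draw]
    FD 9: (37.452,-14.612) -> (30.978,-20.864) [heading=224, draw]
  ]
]
RT 144: heading 224 -> 80
FD 11: (30.978,-20.864) -> (32.888,-10.031) [heading=80, draw]
FD 18: (32.888,-10.031) -> (36.013,7.695) [heading=80, draw]
FD 7: (36.013,7.695) -> (37.229,14.589) [heading=80, draw]
Final: pos=(37.229,14.589), heading=80, 20 segment(s) drawn

Segment lengths:
  seg 1: (0,0) -> (4.017,-12.364), length = 13
  seg 2: (4.017,-12.364) -> (1.155,2.361), length = 15
  seg 3: (1.155,2.361) -> (-0.562,11.195), length = 9
  seg 4: (-0.562,11.195) -> (-3.424,25.92), length = 15
  seg 5: (-3.424,25.92) -> (-5.142,34.754), length = 9
  seg 6: (-5.142,34.754) -> (8.766,40.373), length = 15
  seg 7: (8.766,40.373) -> (17.111,43.745), length = 9
  seg 8: (17.111,43.745) -> (31.019,49.364), length = 15
  seg 9: (31.019,49.364) -> (39.363,52.735), length = 9
  seg 10: (39.363,52.735) -> (47.533,40.155), length = 15
  seg 11: (47.533,40.155) -> (52.435,32.607), length = 9
  seg 12: (52.435,32.607) -> (60.604,20.027), length = 15
  seg 13: (60.604,20.027) -> (65.506,12.479), length = 9
  seg 14: (65.506,12.479) -> (54.716,2.059), length = 15
  seg 15: (54.716,2.059) -> (48.242,-4.193), length = 9
  seg 16: (48.242,-4.193) -> (37.452,-14.612), length = 15
  seg 17: (37.452,-14.612) -> (30.978,-20.864), length = 9
  seg 18: (30.978,-20.864) -> (32.888,-10.031), length = 11
  seg 19: (32.888,-10.031) -> (36.013,7.695), length = 18
  seg 20: (36.013,7.695) -> (37.229,14.589), length = 7
Total = 241

Answer: 241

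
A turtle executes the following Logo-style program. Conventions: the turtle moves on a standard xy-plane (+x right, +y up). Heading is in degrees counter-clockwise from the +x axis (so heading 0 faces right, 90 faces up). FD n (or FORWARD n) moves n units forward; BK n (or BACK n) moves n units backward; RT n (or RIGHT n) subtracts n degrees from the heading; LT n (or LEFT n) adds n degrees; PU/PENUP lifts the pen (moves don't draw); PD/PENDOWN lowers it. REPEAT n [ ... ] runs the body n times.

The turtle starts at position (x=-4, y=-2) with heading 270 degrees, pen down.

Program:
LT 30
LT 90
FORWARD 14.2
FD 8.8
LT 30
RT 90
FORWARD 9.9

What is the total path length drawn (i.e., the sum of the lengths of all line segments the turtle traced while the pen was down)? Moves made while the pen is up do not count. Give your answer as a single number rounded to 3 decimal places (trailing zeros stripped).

Answer: 32.9

Derivation:
Executing turtle program step by step:
Start: pos=(-4,-2), heading=270, pen down
LT 30: heading 270 -> 300
LT 90: heading 300 -> 30
FD 14.2: (-4,-2) -> (8.298,5.1) [heading=30, draw]
FD 8.8: (8.298,5.1) -> (15.919,9.5) [heading=30, draw]
LT 30: heading 30 -> 60
RT 90: heading 60 -> 330
FD 9.9: (15.919,9.5) -> (24.492,4.55) [heading=330, draw]
Final: pos=(24.492,4.55), heading=330, 3 segment(s) drawn

Segment lengths:
  seg 1: (-4,-2) -> (8.298,5.1), length = 14.2
  seg 2: (8.298,5.1) -> (15.919,9.5), length = 8.8
  seg 3: (15.919,9.5) -> (24.492,4.55), length = 9.9
Total = 32.9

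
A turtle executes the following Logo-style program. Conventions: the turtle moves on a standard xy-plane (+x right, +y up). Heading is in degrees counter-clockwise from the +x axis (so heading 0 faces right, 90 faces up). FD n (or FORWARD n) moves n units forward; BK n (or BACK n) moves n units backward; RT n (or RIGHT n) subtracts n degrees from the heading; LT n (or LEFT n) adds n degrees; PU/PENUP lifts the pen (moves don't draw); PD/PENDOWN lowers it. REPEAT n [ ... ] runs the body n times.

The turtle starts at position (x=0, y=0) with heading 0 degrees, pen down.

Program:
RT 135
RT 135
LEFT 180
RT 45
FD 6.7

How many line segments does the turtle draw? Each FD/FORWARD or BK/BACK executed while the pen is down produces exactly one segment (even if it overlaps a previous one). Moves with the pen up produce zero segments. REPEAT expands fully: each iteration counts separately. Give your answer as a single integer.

Executing turtle program step by step:
Start: pos=(0,0), heading=0, pen down
RT 135: heading 0 -> 225
RT 135: heading 225 -> 90
LT 180: heading 90 -> 270
RT 45: heading 270 -> 225
FD 6.7: (0,0) -> (-4.738,-4.738) [heading=225, draw]
Final: pos=(-4.738,-4.738), heading=225, 1 segment(s) drawn
Segments drawn: 1

Answer: 1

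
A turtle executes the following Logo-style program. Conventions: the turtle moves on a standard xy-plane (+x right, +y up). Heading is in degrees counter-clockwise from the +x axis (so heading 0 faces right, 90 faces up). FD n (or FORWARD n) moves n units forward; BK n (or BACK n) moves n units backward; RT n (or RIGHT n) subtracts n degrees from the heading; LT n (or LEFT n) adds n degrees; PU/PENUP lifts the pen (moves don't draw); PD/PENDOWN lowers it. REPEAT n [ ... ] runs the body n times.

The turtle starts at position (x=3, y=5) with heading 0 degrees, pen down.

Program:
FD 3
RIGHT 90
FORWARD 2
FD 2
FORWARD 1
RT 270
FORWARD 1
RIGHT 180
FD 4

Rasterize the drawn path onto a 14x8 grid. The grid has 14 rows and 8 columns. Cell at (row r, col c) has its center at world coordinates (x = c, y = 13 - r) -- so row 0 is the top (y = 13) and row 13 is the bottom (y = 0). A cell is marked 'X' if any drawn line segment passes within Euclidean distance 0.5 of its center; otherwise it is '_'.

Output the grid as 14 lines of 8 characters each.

Segment 0: (3,5) -> (6,5)
Segment 1: (6,5) -> (6,3)
Segment 2: (6,3) -> (6,1)
Segment 3: (6,1) -> (6,0)
Segment 4: (6,0) -> (7,0)
Segment 5: (7,0) -> (3,-0)

Answer: ________
________
________
________
________
________
________
________
___XXXX_
______X_
______X_
______X_
______X_
___XXXXX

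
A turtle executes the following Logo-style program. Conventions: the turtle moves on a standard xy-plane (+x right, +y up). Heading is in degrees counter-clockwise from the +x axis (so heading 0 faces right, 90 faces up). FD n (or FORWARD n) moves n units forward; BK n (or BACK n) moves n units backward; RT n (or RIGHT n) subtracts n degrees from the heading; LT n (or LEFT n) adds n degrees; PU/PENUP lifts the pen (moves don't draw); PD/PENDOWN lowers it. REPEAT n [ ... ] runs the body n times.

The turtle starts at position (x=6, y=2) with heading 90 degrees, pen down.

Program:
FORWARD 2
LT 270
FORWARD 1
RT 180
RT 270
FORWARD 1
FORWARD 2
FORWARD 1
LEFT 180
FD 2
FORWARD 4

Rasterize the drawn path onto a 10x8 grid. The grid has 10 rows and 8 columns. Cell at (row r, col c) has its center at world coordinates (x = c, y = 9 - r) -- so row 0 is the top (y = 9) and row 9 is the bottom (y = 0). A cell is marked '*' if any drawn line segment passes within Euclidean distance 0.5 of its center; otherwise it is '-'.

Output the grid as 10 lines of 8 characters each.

Answer: --------
--------
--------
-------*
-------*
------**
------**
------**
-------*
-------*

Derivation:
Segment 0: (6,2) -> (6,4)
Segment 1: (6,4) -> (7,4)
Segment 2: (7,4) -> (7,3)
Segment 3: (7,3) -> (7,1)
Segment 4: (7,1) -> (7,-0)
Segment 5: (7,-0) -> (7,2)
Segment 6: (7,2) -> (7,6)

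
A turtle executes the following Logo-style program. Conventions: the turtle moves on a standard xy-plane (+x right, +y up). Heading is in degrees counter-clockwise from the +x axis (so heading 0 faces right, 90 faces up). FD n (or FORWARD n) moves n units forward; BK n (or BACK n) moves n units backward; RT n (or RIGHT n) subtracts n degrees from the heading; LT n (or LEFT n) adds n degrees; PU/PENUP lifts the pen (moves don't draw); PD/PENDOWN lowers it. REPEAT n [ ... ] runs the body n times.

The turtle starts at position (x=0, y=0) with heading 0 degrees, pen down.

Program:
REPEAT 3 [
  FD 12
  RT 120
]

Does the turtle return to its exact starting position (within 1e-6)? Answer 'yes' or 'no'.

Answer: yes

Derivation:
Executing turtle program step by step:
Start: pos=(0,0), heading=0, pen down
REPEAT 3 [
  -- iteration 1/3 --
  FD 12: (0,0) -> (12,0) [heading=0, draw]
  RT 120: heading 0 -> 240
  -- iteration 2/3 --
  FD 12: (12,0) -> (6,-10.392) [heading=240, draw]
  RT 120: heading 240 -> 120
  -- iteration 3/3 --
  FD 12: (6,-10.392) -> (0,0) [heading=120, draw]
  RT 120: heading 120 -> 0
]
Final: pos=(0,0), heading=0, 3 segment(s) drawn

Start position: (0, 0)
Final position: (0, 0)
Distance = 0; < 1e-6 -> CLOSED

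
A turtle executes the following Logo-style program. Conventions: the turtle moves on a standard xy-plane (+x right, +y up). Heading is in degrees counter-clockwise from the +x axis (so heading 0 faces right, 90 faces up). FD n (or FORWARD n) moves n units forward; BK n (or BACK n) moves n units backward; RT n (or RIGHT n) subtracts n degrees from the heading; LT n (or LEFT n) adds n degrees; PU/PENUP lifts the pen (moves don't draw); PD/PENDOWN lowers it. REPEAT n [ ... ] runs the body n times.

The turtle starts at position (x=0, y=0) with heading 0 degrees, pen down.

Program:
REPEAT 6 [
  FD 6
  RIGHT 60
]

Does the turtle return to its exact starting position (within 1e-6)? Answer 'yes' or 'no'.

Executing turtle program step by step:
Start: pos=(0,0), heading=0, pen down
REPEAT 6 [
  -- iteration 1/6 --
  FD 6: (0,0) -> (6,0) [heading=0, draw]
  RT 60: heading 0 -> 300
  -- iteration 2/6 --
  FD 6: (6,0) -> (9,-5.196) [heading=300, draw]
  RT 60: heading 300 -> 240
  -- iteration 3/6 --
  FD 6: (9,-5.196) -> (6,-10.392) [heading=240, draw]
  RT 60: heading 240 -> 180
  -- iteration 4/6 --
  FD 6: (6,-10.392) -> (0,-10.392) [heading=180, draw]
  RT 60: heading 180 -> 120
  -- iteration 5/6 --
  FD 6: (0,-10.392) -> (-3,-5.196) [heading=120, draw]
  RT 60: heading 120 -> 60
  -- iteration 6/6 --
  FD 6: (-3,-5.196) -> (0,0) [heading=60, draw]
  RT 60: heading 60 -> 0
]
Final: pos=(0,0), heading=0, 6 segment(s) drawn

Start position: (0, 0)
Final position: (0, 0)
Distance = 0; < 1e-6 -> CLOSED

Answer: yes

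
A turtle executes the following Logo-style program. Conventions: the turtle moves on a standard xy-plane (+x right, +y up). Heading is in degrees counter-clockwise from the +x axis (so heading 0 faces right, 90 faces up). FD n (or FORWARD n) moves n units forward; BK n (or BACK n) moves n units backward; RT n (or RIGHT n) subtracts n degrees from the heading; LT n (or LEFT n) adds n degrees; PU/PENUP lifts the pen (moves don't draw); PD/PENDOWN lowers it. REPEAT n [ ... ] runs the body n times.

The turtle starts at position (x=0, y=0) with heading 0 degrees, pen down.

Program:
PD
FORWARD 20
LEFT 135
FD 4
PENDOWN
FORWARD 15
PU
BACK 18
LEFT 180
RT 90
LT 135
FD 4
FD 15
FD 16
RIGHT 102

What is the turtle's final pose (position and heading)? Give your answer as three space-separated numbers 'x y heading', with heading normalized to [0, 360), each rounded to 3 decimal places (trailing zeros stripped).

Executing turtle program step by step:
Start: pos=(0,0), heading=0, pen down
PD: pen down
FD 20: (0,0) -> (20,0) [heading=0, draw]
LT 135: heading 0 -> 135
FD 4: (20,0) -> (17.172,2.828) [heading=135, draw]
PD: pen down
FD 15: (17.172,2.828) -> (6.565,13.435) [heading=135, draw]
PU: pen up
BK 18: (6.565,13.435) -> (19.293,0.707) [heading=135, move]
LT 180: heading 135 -> 315
RT 90: heading 315 -> 225
LT 135: heading 225 -> 0
FD 4: (19.293,0.707) -> (23.293,0.707) [heading=0, move]
FD 15: (23.293,0.707) -> (38.293,0.707) [heading=0, move]
FD 16: (38.293,0.707) -> (54.293,0.707) [heading=0, move]
RT 102: heading 0 -> 258
Final: pos=(54.293,0.707), heading=258, 3 segment(s) drawn

Answer: 54.293 0.707 258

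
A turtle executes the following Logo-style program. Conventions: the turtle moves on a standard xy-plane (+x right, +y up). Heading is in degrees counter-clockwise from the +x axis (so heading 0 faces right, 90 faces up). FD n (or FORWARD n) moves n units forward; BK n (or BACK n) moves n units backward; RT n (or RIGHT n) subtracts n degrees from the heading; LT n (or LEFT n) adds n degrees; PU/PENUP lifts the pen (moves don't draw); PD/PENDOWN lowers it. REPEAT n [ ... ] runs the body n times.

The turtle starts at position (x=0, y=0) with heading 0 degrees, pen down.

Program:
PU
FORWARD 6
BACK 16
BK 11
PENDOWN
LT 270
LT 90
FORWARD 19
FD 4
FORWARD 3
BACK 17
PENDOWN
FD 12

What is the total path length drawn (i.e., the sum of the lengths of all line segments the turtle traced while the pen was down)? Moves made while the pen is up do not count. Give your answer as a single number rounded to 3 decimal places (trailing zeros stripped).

Answer: 55

Derivation:
Executing turtle program step by step:
Start: pos=(0,0), heading=0, pen down
PU: pen up
FD 6: (0,0) -> (6,0) [heading=0, move]
BK 16: (6,0) -> (-10,0) [heading=0, move]
BK 11: (-10,0) -> (-21,0) [heading=0, move]
PD: pen down
LT 270: heading 0 -> 270
LT 90: heading 270 -> 0
FD 19: (-21,0) -> (-2,0) [heading=0, draw]
FD 4: (-2,0) -> (2,0) [heading=0, draw]
FD 3: (2,0) -> (5,0) [heading=0, draw]
BK 17: (5,0) -> (-12,0) [heading=0, draw]
PD: pen down
FD 12: (-12,0) -> (0,0) [heading=0, draw]
Final: pos=(0,0), heading=0, 5 segment(s) drawn

Segment lengths:
  seg 1: (-21,0) -> (-2,0), length = 19
  seg 2: (-2,0) -> (2,0), length = 4
  seg 3: (2,0) -> (5,0), length = 3
  seg 4: (5,0) -> (-12,0), length = 17
  seg 5: (-12,0) -> (0,0), length = 12
Total = 55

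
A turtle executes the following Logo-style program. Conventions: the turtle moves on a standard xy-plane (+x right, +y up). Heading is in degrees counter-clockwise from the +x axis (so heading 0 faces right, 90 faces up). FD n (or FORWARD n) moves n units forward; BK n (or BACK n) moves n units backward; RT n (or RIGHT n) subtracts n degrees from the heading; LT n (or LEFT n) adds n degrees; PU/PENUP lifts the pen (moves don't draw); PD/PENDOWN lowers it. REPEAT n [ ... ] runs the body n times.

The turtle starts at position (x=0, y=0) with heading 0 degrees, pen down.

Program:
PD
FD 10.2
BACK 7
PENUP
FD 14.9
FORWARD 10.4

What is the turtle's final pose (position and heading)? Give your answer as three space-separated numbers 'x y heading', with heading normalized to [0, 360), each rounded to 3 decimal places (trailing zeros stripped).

Answer: 28.5 0 0

Derivation:
Executing turtle program step by step:
Start: pos=(0,0), heading=0, pen down
PD: pen down
FD 10.2: (0,0) -> (10.2,0) [heading=0, draw]
BK 7: (10.2,0) -> (3.2,0) [heading=0, draw]
PU: pen up
FD 14.9: (3.2,0) -> (18.1,0) [heading=0, move]
FD 10.4: (18.1,0) -> (28.5,0) [heading=0, move]
Final: pos=(28.5,0), heading=0, 2 segment(s) drawn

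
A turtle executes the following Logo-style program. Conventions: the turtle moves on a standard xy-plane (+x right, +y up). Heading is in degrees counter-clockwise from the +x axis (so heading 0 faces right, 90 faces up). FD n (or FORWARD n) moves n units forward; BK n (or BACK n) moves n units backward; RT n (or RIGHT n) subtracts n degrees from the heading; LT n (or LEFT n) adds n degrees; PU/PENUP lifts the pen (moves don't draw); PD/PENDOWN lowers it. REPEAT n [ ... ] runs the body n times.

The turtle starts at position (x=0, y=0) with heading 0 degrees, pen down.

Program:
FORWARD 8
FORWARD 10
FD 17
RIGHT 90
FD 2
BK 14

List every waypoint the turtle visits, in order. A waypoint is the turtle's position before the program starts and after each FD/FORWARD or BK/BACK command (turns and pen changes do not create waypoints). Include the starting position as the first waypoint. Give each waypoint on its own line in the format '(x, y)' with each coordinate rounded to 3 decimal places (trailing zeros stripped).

Answer: (0, 0)
(8, 0)
(18, 0)
(35, 0)
(35, -2)
(35, 12)

Derivation:
Executing turtle program step by step:
Start: pos=(0,0), heading=0, pen down
FD 8: (0,0) -> (8,0) [heading=0, draw]
FD 10: (8,0) -> (18,0) [heading=0, draw]
FD 17: (18,0) -> (35,0) [heading=0, draw]
RT 90: heading 0 -> 270
FD 2: (35,0) -> (35,-2) [heading=270, draw]
BK 14: (35,-2) -> (35,12) [heading=270, draw]
Final: pos=(35,12), heading=270, 5 segment(s) drawn
Waypoints (6 total):
(0, 0)
(8, 0)
(18, 0)
(35, 0)
(35, -2)
(35, 12)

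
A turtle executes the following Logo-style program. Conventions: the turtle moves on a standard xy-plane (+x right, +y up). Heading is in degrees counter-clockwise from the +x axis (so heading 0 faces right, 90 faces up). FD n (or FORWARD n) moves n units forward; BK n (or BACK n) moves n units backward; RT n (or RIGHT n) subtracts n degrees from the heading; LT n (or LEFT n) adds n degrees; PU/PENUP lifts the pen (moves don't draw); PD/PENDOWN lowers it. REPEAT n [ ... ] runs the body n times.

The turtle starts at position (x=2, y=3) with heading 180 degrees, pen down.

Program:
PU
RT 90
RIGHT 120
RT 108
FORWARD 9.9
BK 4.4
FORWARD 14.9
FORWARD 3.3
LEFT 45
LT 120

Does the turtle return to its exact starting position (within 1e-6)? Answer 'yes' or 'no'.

Answer: no

Derivation:
Executing turtle program step by step:
Start: pos=(2,3), heading=180, pen down
PU: pen up
RT 90: heading 180 -> 90
RT 120: heading 90 -> 330
RT 108: heading 330 -> 222
FD 9.9: (2,3) -> (-5.357,-3.624) [heading=222, move]
BK 4.4: (-5.357,-3.624) -> (-2.087,-0.68) [heading=222, move]
FD 14.9: (-2.087,-0.68) -> (-13.16,-10.65) [heading=222, move]
FD 3.3: (-13.16,-10.65) -> (-15.613,-12.858) [heading=222, move]
LT 45: heading 222 -> 267
LT 120: heading 267 -> 27
Final: pos=(-15.613,-12.858), heading=27, 0 segment(s) drawn

Start position: (2, 3)
Final position: (-15.613, -12.858)
Distance = 23.7; >= 1e-6 -> NOT closed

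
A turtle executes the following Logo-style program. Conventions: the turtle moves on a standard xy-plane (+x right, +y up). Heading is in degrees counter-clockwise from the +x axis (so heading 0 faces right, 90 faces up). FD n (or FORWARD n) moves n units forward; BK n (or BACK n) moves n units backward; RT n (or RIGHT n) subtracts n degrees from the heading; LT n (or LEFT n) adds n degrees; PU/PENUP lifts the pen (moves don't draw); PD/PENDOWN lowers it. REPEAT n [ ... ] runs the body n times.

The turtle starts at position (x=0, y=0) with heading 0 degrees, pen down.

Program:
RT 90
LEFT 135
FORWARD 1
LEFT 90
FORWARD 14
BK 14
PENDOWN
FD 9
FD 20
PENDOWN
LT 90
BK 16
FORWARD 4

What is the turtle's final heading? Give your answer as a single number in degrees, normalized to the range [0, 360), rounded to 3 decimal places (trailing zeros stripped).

Executing turtle program step by step:
Start: pos=(0,0), heading=0, pen down
RT 90: heading 0 -> 270
LT 135: heading 270 -> 45
FD 1: (0,0) -> (0.707,0.707) [heading=45, draw]
LT 90: heading 45 -> 135
FD 14: (0.707,0.707) -> (-9.192,10.607) [heading=135, draw]
BK 14: (-9.192,10.607) -> (0.707,0.707) [heading=135, draw]
PD: pen down
FD 9: (0.707,0.707) -> (-5.657,7.071) [heading=135, draw]
FD 20: (-5.657,7.071) -> (-19.799,21.213) [heading=135, draw]
PD: pen down
LT 90: heading 135 -> 225
BK 16: (-19.799,21.213) -> (-8.485,32.527) [heading=225, draw]
FD 4: (-8.485,32.527) -> (-11.314,29.698) [heading=225, draw]
Final: pos=(-11.314,29.698), heading=225, 7 segment(s) drawn

Answer: 225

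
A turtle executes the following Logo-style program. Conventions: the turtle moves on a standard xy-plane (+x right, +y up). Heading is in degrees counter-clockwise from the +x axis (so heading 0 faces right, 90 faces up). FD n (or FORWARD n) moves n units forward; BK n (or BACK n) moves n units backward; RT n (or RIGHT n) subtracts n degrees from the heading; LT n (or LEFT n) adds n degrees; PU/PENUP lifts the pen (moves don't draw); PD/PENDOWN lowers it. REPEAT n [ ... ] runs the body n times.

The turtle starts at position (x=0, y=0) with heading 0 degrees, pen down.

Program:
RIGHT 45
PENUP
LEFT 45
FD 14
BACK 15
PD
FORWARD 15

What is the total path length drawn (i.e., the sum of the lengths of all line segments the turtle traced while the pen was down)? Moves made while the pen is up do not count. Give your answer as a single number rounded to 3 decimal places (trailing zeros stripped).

Answer: 15

Derivation:
Executing turtle program step by step:
Start: pos=(0,0), heading=0, pen down
RT 45: heading 0 -> 315
PU: pen up
LT 45: heading 315 -> 0
FD 14: (0,0) -> (14,0) [heading=0, move]
BK 15: (14,0) -> (-1,0) [heading=0, move]
PD: pen down
FD 15: (-1,0) -> (14,0) [heading=0, draw]
Final: pos=(14,0), heading=0, 1 segment(s) drawn

Segment lengths:
  seg 1: (-1,0) -> (14,0), length = 15
Total = 15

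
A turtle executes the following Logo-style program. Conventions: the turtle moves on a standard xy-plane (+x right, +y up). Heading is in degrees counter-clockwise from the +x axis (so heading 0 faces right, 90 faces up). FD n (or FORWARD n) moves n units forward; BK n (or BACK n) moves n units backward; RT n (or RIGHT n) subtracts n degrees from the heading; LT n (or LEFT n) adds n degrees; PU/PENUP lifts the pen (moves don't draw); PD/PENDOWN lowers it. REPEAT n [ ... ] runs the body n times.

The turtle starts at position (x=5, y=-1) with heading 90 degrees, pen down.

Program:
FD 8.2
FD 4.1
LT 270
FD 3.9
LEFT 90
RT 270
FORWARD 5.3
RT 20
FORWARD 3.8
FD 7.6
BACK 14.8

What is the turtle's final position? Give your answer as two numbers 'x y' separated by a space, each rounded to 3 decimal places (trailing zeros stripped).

Answer: 6.795 10.137

Derivation:
Executing turtle program step by step:
Start: pos=(5,-1), heading=90, pen down
FD 8.2: (5,-1) -> (5,7.2) [heading=90, draw]
FD 4.1: (5,7.2) -> (5,11.3) [heading=90, draw]
LT 270: heading 90 -> 0
FD 3.9: (5,11.3) -> (8.9,11.3) [heading=0, draw]
LT 90: heading 0 -> 90
RT 270: heading 90 -> 180
FD 5.3: (8.9,11.3) -> (3.6,11.3) [heading=180, draw]
RT 20: heading 180 -> 160
FD 3.8: (3.6,11.3) -> (0.029,12.6) [heading=160, draw]
FD 7.6: (0.029,12.6) -> (-7.112,15.199) [heading=160, draw]
BK 14.8: (-7.112,15.199) -> (6.795,10.137) [heading=160, draw]
Final: pos=(6.795,10.137), heading=160, 7 segment(s) drawn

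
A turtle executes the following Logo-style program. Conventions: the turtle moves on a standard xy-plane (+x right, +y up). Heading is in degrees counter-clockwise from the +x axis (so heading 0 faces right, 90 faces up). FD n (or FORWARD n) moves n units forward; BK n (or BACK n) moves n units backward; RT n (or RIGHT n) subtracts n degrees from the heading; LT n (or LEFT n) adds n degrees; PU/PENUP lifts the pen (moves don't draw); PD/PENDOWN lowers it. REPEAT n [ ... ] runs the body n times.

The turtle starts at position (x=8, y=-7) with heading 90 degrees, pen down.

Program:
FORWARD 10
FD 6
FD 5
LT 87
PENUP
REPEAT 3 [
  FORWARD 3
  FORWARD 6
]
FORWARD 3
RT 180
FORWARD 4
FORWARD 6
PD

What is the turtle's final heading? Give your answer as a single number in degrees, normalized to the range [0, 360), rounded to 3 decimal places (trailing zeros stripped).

Answer: 357

Derivation:
Executing turtle program step by step:
Start: pos=(8,-7), heading=90, pen down
FD 10: (8,-7) -> (8,3) [heading=90, draw]
FD 6: (8,3) -> (8,9) [heading=90, draw]
FD 5: (8,9) -> (8,14) [heading=90, draw]
LT 87: heading 90 -> 177
PU: pen up
REPEAT 3 [
  -- iteration 1/3 --
  FD 3: (8,14) -> (5.004,14.157) [heading=177, move]
  FD 6: (5.004,14.157) -> (-0.988,14.471) [heading=177, move]
  -- iteration 2/3 --
  FD 3: (-0.988,14.471) -> (-3.984,14.628) [heading=177, move]
  FD 6: (-3.984,14.628) -> (-9.975,14.942) [heading=177, move]
  -- iteration 3/3 --
  FD 3: (-9.975,14.942) -> (-12.971,15.099) [heading=177, move]
  FD 6: (-12.971,15.099) -> (-18.963,15.413) [heading=177, move]
]
FD 3: (-18.963,15.413) -> (-21.959,15.57) [heading=177, move]
RT 180: heading 177 -> 357
FD 4: (-21.959,15.57) -> (-17.964,15.361) [heading=357, move]
FD 6: (-17.964,15.361) -> (-11.973,15.047) [heading=357, move]
PD: pen down
Final: pos=(-11.973,15.047), heading=357, 3 segment(s) drawn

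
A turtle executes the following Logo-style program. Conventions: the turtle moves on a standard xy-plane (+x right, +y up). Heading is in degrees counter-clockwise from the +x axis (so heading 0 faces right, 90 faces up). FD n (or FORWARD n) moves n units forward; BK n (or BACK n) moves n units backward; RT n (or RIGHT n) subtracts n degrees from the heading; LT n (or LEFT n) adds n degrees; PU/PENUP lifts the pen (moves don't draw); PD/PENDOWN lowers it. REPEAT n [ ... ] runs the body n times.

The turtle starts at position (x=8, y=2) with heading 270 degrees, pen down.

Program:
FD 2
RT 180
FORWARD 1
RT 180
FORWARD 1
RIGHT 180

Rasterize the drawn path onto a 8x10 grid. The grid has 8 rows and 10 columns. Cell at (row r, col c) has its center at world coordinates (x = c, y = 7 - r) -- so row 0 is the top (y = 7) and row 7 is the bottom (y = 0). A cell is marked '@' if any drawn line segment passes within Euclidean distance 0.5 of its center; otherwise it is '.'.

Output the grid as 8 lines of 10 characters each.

Answer: ..........
..........
..........
..........
..........
........@.
........@.
........@.

Derivation:
Segment 0: (8,2) -> (8,0)
Segment 1: (8,0) -> (8,1)
Segment 2: (8,1) -> (8,0)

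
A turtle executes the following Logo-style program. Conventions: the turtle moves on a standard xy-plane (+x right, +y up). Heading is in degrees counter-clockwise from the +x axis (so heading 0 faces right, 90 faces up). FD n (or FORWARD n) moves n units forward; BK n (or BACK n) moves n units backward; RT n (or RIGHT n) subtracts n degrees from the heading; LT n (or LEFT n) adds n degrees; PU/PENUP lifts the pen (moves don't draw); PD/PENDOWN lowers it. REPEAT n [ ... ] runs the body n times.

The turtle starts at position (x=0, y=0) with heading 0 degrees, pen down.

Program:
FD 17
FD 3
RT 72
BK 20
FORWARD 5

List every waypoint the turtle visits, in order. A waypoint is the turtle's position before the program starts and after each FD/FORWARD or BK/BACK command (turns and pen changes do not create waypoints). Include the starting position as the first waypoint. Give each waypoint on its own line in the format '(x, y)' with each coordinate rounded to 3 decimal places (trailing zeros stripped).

Answer: (0, 0)
(17, 0)
(20, 0)
(13.82, 19.021)
(15.365, 14.266)

Derivation:
Executing turtle program step by step:
Start: pos=(0,0), heading=0, pen down
FD 17: (0,0) -> (17,0) [heading=0, draw]
FD 3: (17,0) -> (20,0) [heading=0, draw]
RT 72: heading 0 -> 288
BK 20: (20,0) -> (13.82,19.021) [heading=288, draw]
FD 5: (13.82,19.021) -> (15.365,14.266) [heading=288, draw]
Final: pos=(15.365,14.266), heading=288, 4 segment(s) drawn
Waypoints (5 total):
(0, 0)
(17, 0)
(20, 0)
(13.82, 19.021)
(15.365, 14.266)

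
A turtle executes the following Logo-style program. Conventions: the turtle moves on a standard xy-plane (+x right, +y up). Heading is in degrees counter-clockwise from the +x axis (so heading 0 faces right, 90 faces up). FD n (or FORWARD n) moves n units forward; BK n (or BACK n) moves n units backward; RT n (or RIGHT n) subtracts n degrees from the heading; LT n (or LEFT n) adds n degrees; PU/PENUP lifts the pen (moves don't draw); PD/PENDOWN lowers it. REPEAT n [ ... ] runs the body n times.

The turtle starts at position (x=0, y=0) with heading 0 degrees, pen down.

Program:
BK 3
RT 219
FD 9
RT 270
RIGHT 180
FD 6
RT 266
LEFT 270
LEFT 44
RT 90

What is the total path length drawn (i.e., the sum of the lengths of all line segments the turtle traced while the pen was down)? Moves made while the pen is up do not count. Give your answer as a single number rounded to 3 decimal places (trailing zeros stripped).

Executing turtle program step by step:
Start: pos=(0,0), heading=0, pen down
BK 3: (0,0) -> (-3,0) [heading=0, draw]
RT 219: heading 0 -> 141
FD 9: (-3,0) -> (-9.994,5.664) [heading=141, draw]
RT 270: heading 141 -> 231
RT 180: heading 231 -> 51
FD 6: (-9.994,5.664) -> (-6.218,10.327) [heading=51, draw]
RT 266: heading 51 -> 145
LT 270: heading 145 -> 55
LT 44: heading 55 -> 99
RT 90: heading 99 -> 9
Final: pos=(-6.218,10.327), heading=9, 3 segment(s) drawn

Segment lengths:
  seg 1: (0,0) -> (-3,0), length = 3
  seg 2: (-3,0) -> (-9.994,5.664), length = 9
  seg 3: (-9.994,5.664) -> (-6.218,10.327), length = 6
Total = 18

Answer: 18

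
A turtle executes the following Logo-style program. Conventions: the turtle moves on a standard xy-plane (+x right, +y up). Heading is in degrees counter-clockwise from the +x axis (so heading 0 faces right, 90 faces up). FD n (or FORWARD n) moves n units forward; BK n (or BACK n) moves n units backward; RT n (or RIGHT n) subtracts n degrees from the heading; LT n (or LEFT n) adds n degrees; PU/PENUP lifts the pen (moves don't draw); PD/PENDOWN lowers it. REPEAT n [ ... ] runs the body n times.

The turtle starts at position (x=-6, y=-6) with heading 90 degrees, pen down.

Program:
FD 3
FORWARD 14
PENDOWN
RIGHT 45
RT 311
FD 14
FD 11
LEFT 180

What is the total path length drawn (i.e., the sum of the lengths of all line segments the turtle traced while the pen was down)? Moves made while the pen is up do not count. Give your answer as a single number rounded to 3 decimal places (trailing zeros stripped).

Executing turtle program step by step:
Start: pos=(-6,-6), heading=90, pen down
FD 3: (-6,-6) -> (-6,-3) [heading=90, draw]
FD 14: (-6,-3) -> (-6,11) [heading=90, draw]
PD: pen down
RT 45: heading 90 -> 45
RT 311: heading 45 -> 94
FD 14: (-6,11) -> (-6.977,24.966) [heading=94, draw]
FD 11: (-6.977,24.966) -> (-7.744,35.939) [heading=94, draw]
LT 180: heading 94 -> 274
Final: pos=(-7.744,35.939), heading=274, 4 segment(s) drawn

Segment lengths:
  seg 1: (-6,-6) -> (-6,-3), length = 3
  seg 2: (-6,-3) -> (-6,11), length = 14
  seg 3: (-6,11) -> (-6.977,24.966), length = 14
  seg 4: (-6.977,24.966) -> (-7.744,35.939), length = 11
Total = 42

Answer: 42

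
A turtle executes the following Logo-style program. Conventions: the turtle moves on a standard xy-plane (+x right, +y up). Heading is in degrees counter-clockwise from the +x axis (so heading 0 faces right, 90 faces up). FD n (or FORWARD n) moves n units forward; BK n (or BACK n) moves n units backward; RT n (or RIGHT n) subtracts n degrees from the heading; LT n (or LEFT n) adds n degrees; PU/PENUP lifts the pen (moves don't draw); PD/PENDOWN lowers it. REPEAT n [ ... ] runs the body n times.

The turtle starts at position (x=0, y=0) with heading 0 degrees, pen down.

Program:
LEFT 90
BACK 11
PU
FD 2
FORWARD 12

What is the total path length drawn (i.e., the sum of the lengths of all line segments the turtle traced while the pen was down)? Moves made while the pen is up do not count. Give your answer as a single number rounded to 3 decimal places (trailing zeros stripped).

Executing turtle program step by step:
Start: pos=(0,0), heading=0, pen down
LT 90: heading 0 -> 90
BK 11: (0,0) -> (0,-11) [heading=90, draw]
PU: pen up
FD 2: (0,-11) -> (0,-9) [heading=90, move]
FD 12: (0,-9) -> (0,3) [heading=90, move]
Final: pos=(0,3), heading=90, 1 segment(s) drawn

Segment lengths:
  seg 1: (0,0) -> (0,-11), length = 11
Total = 11

Answer: 11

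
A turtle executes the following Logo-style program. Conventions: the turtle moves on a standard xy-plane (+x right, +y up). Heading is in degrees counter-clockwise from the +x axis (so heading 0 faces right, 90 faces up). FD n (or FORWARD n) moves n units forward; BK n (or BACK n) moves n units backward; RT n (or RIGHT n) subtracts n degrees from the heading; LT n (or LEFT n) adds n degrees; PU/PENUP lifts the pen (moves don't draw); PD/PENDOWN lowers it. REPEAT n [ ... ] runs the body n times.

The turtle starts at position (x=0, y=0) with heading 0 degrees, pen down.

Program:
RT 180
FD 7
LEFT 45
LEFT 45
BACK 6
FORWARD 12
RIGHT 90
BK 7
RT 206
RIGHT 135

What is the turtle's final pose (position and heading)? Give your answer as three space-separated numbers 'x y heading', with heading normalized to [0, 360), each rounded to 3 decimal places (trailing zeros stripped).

Executing turtle program step by step:
Start: pos=(0,0), heading=0, pen down
RT 180: heading 0 -> 180
FD 7: (0,0) -> (-7,0) [heading=180, draw]
LT 45: heading 180 -> 225
LT 45: heading 225 -> 270
BK 6: (-7,0) -> (-7,6) [heading=270, draw]
FD 12: (-7,6) -> (-7,-6) [heading=270, draw]
RT 90: heading 270 -> 180
BK 7: (-7,-6) -> (0,-6) [heading=180, draw]
RT 206: heading 180 -> 334
RT 135: heading 334 -> 199
Final: pos=(0,-6), heading=199, 4 segment(s) drawn

Answer: 0 -6 199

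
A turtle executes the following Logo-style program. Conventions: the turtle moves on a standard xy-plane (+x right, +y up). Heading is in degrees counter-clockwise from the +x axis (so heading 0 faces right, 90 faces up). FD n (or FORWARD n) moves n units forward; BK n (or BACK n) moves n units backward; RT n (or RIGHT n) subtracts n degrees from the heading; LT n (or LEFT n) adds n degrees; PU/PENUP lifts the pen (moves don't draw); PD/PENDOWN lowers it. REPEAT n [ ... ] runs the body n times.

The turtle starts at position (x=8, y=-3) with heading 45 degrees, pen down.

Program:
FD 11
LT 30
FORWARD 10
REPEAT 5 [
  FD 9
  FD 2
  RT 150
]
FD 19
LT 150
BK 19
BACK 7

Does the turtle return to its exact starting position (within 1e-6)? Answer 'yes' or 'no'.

Executing turtle program step by step:
Start: pos=(8,-3), heading=45, pen down
FD 11: (8,-3) -> (15.778,4.778) [heading=45, draw]
LT 30: heading 45 -> 75
FD 10: (15.778,4.778) -> (18.366,14.437) [heading=75, draw]
REPEAT 5 [
  -- iteration 1/5 --
  FD 9: (18.366,14.437) -> (20.696,23.131) [heading=75, draw]
  FD 2: (20.696,23.131) -> (21.213,25.063) [heading=75, draw]
  RT 150: heading 75 -> 285
  -- iteration 2/5 --
  FD 9: (21.213,25.063) -> (23.543,16.369) [heading=285, draw]
  FD 2: (23.543,16.369) -> (24.06,14.437) [heading=285, draw]
  RT 150: heading 285 -> 135
  -- iteration 3/5 --
  FD 9: (24.06,14.437) -> (17.696,20.801) [heading=135, draw]
  FD 2: (17.696,20.801) -> (16.282,22.216) [heading=135, draw]
  RT 150: heading 135 -> 345
  -- iteration 4/5 --
  FD 9: (16.282,22.216) -> (24.976,19.886) [heading=345, draw]
  FD 2: (24.976,19.886) -> (26.907,19.369) [heading=345, draw]
  RT 150: heading 345 -> 195
  -- iteration 5/5 --
  FD 9: (26.907,19.369) -> (18.214,17.039) [heading=195, draw]
  FD 2: (18.214,17.039) -> (16.282,16.522) [heading=195, draw]
  RT 150: heading 195 -> 45
]
FD 19: (16.282,16.522) -> (29.717,29.957) [heading=45, draw]
LT 150: heading 45 -> 195
BK 19: (29.717,29.957) -> (48.07,34.874) [heading=195, draw]
BK 7: (48.07,34.874) -> (54.831,36.686) [heading=195, draw]
Final: pos=(54.831,36.686), heading=195, 15 segment(s) drawn

Start position: (8, -3)
Final position: (54.831, 36.686)
Distance = 61.385; >= 1e-6 -> NOT closed

Answer: no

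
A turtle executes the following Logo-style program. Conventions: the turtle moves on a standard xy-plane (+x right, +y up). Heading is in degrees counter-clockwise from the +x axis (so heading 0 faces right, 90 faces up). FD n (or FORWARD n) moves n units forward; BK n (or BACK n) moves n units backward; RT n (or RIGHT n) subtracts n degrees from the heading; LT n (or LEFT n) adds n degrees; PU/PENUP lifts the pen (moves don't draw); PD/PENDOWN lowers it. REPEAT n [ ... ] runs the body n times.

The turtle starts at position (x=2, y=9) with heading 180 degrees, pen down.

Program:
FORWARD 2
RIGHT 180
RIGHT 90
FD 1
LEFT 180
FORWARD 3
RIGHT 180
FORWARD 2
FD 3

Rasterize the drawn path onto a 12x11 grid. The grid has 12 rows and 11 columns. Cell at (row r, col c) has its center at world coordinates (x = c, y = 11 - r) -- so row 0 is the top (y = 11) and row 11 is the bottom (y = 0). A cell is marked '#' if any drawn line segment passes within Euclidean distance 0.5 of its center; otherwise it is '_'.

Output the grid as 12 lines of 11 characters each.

Answer: #__________
#__________
###________
#__________
#__________
#__________
___________
___________
___________
___________
___________
___________

Derivation:
Segment 0: (2,9) -> (0,9)
Segment 1: (0,9) -> (0,8)
Segment 2: (0,8) -> (0,11)
Segment 3: (0,11) -> (0,9)
Segment 4: (0,9) -> (0,6)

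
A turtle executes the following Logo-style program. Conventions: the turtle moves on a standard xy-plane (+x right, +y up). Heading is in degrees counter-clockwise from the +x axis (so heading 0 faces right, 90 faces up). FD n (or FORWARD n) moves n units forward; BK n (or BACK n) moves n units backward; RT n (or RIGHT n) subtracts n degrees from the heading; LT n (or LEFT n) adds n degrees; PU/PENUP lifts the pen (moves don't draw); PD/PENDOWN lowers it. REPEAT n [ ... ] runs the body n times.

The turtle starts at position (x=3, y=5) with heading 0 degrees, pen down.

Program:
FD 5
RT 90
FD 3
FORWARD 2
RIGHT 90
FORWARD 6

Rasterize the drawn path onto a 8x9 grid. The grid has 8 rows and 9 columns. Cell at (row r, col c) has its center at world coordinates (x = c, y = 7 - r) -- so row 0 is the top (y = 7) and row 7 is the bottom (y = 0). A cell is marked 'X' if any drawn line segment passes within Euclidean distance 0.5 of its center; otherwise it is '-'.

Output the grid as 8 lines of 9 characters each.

Answer: ---------
---------
---XXXXXX
--------X
--------X
--------X
--------X
--XXXXXXX

Derivation:
Segment 0: (3,5) -> (8,5)
Segment 1: (8,5) -> (8,2)
Segment 2: (8,2) -> (8,0)
Segment 3: (8,0) -> (2,-0)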